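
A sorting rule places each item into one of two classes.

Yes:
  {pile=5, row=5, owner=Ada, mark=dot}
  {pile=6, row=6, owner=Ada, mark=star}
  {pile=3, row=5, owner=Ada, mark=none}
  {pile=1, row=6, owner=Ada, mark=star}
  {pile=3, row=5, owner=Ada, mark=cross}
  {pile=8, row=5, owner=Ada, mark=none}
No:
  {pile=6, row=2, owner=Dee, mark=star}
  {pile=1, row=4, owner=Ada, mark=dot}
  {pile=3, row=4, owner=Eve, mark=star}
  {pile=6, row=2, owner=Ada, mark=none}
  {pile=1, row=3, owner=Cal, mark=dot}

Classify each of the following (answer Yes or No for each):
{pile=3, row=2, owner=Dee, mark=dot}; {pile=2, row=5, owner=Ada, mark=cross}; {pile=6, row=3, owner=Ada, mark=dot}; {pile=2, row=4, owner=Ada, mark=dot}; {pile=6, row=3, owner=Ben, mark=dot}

No, Yes, No, No, No

The simplest hypothesis consistent with all the labels is: row ≥ 5.
{pile=3, row=2, owner=Dee, mark=dot}: row = 2, fails the rule → No. {pile=2, row=5, owner=Ada, mark=cross}: row = 5, qualifies → Yes. {pile=6, row=3, owner=Ada, mark=dot}: row = 3, fails the rule → No. {pile=2, row=4, owner=Ada, mark=dot}: row = 4, fails the rule → No. {pile=6, row=3, owner=Ben, mark=dot}: row = 3, fails the rule → No.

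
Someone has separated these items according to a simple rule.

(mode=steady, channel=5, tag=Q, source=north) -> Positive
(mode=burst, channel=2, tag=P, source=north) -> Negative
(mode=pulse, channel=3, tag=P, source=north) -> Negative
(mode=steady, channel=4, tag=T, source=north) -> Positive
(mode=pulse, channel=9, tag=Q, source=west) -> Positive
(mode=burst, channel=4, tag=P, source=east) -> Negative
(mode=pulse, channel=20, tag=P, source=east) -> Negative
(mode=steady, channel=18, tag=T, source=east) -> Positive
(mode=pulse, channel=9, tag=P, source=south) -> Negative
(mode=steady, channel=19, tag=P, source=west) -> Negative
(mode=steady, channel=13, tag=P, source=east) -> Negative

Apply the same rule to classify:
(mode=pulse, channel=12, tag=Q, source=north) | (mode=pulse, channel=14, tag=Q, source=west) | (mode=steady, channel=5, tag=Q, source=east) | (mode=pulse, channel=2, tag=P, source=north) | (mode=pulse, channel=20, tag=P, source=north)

Positive, Positive, Positive, Negative, Negative

A rule that fits every label: tag is not P — true of each 'Positive' example, false of each 'Negative' one.
(mode=pulse, channel=12, tag=Q, source=north): tag is Q — matches, so Positive. (mode=pulse, channel=14, tag=Q, source=west): tag is Q — matches, so Positive. (mode=steady, channel=5, tag=Q, source=east): tag is Q — matches, so Positive. (mode=pulse, channel=2, tag=P, source=north): tag is P — does not pass, so Negative. (mode=pulse, channel=20, tag=P, source=north): tag is P — does not pass, so Negative.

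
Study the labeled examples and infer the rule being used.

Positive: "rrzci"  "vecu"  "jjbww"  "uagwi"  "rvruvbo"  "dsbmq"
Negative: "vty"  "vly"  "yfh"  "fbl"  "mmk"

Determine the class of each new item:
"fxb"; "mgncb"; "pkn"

The distinguishing property — length ≥ 4 — holds for all the 'Positive' cases and none of the 'Negative' cases.
"fxb": length 3 — does not fit, so Negative.
"mgncb": length 5 — checks out, so Positive.
"pkn": length 3 — does not fit, so Negative.

Negative, Positive, Negative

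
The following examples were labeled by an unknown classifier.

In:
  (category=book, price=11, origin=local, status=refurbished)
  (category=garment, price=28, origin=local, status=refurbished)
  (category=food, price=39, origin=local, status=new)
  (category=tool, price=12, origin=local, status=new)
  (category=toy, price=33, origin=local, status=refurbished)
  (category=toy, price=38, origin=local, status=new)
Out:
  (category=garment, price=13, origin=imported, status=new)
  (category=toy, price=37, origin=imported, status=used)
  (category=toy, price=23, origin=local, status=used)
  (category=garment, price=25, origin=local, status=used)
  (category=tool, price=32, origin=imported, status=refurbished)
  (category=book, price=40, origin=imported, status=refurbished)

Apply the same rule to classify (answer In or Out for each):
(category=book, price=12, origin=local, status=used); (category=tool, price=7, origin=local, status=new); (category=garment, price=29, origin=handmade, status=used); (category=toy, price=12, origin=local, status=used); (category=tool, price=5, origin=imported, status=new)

Out, In, Out, Out, Out

The simplest hypothesis consistent with all the labels is: origin is local AND status is not used.
(category=book, price=12, origin=local, status=used) → origin is local, status is used → Out. (category=tool, price=7, origin=local, status=new) → origin is local, status is new → In. (category=garment, price=29, origin=handmade, status=used) → origin is handmade, status is used → Out. (category=toy, price=12, origin=local, status=used) → origin is local, status is used → Out. (category=tool, price=5, origin=imported, status=new) → origin is imported, status is new → Out.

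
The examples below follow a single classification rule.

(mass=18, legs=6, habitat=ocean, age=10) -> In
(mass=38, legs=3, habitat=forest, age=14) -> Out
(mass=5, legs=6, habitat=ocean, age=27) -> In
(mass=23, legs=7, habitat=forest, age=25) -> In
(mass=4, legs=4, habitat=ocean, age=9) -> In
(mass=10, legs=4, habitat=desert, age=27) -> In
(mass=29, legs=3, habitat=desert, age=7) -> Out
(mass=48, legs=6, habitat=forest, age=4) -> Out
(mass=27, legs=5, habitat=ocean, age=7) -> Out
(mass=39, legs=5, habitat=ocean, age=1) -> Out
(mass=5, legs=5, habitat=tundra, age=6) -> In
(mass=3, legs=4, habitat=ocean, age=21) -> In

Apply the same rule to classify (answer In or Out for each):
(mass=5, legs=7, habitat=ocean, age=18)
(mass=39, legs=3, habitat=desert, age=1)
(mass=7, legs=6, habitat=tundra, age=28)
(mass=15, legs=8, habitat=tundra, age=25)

In, Out, In, In

The common property of the 'In' items is: mass ≤ 23. No 'Out' item has it.
In: (mass=5, legs=7, habitat=ocean, age=18), since mass = 5. Out: (mass=39, legs=3, habitat=desert, age=1), since mass = 39. In: (mass=7, legs=6, habitat=tundra, age=28), since mass = 7. In: (mass=15, legs=8, habitat=tundra, age=25), since mass = 15.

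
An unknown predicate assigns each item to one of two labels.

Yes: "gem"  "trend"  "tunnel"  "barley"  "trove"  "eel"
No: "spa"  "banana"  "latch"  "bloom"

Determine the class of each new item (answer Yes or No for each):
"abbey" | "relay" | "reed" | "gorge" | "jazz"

'Yes' ⟺ contains 'e'.
"abbey" — has 'e', hence Yes.
"relay" — has 'e', hence Yes.
"reed" — has 'e', hence Yes.
"gorge" — has 'e', hence Yes.
"jazz" — no 'e', hence No.

Yes, Yes, Yes, Yes, No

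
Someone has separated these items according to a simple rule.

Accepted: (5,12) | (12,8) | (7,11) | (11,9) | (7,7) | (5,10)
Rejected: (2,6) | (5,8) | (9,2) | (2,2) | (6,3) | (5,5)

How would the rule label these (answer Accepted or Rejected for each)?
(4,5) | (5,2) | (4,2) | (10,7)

One predicate separates the groups cleanly: sum ≥ 14.
(4,5): 4+5 = 9, lacks this property → Rejected.
(5,2): 5+2 = 7, lacks this property → Rejected.
(4,2): 4+2 = 6, lacks this property → Rejected.
(10,7): 10+7 = 17, satisfies this → Accepted.

Rejected, Rejected, Rejected, Accepted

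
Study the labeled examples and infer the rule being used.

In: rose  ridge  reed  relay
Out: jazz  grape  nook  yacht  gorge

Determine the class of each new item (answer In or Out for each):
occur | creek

Rule: starts with 'r'. This holds for each 'In' example and fails for each 'Out' one.
occur: starts with 'o' — fails this test, so Out.
creek: starts with 'c' — fails this test, so Out.

Out, Out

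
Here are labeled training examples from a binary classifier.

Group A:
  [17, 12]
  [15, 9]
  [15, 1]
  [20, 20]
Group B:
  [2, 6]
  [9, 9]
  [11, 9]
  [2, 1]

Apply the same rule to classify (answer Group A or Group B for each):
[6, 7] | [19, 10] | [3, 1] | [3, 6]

Group B, Group A, Group B, Group B

'Group A' ⟺ first ≥ 12.
[6, 7]: first 6, lacks this property → Group B.
[19, 10]: first 19, has this property → Group A.
[3, 1]: first 3, lacks this property → Group B.
[3, 6]: first 3, lacks this property → Group B.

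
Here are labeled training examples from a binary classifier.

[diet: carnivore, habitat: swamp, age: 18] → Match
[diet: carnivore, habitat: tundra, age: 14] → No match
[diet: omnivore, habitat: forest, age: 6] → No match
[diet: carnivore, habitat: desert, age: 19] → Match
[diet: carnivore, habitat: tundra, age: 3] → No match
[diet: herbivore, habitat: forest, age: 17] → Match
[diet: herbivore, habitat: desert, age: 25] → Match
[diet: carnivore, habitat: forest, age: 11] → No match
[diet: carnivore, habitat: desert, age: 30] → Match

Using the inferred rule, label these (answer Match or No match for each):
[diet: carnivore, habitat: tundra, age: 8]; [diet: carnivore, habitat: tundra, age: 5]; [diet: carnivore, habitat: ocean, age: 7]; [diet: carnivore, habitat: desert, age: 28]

No match, No match, No match, Match

The classifier is using: age ≥ 17.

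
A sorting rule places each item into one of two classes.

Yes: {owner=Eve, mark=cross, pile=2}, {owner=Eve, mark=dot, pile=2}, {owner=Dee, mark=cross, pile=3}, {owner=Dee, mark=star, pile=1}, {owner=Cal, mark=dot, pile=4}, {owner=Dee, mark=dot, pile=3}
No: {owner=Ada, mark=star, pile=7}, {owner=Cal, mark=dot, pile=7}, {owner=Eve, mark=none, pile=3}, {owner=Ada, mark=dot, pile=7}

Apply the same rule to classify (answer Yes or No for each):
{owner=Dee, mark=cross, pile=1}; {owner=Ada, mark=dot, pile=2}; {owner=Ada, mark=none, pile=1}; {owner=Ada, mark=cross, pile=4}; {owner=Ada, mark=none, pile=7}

The distinguishing property — owner is Dee OR pile is even — holds for all the 'Yes' cases and none of the 'No' cases.
{owner=Dee, mark=cross, pile=1}: owner is Dee, pile = 1, checks out → Yes. {owner=Ada, mark=dot, pile=2}: owner is Ada, pile = 2, checks out → Yes. {owner=Ada, mark=none, pile=1}: owner is Ada, pile = 1, lacks this property → No. {owner=Ada, mark=cross, pile=4}: owner is Ada, pile = 4, checks out → Yes. {owner=Ada, mark=none, pile=7}: owner is Ada, pile = 7, lacks this property → No.

Yes, Yes, No, Yes, No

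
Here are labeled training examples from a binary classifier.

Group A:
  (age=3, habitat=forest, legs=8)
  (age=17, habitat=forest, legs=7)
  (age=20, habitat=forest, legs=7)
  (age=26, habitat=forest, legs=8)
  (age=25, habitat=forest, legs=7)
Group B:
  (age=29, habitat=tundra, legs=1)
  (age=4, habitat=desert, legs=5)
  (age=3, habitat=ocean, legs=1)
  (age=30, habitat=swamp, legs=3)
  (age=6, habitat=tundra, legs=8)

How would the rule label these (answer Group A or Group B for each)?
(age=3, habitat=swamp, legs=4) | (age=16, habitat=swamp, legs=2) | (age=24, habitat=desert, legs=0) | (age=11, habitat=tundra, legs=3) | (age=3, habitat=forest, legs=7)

A rule that fits every label: habitat is forest — true of each 'Group A' example, false of each 'Group B' one.
(age=3, habitat=swamp, legs=4) → habitat is swamp → Group B. (age=16, habitat=swamp, legs=2) → habitat is swamp → Group B. (age=24, habitat=desert, legs=0) → habitat is desert → Group B. (age=11, habitat=tundra, legs=3) → habitat is tundra → Group B. (age=3, habitat=forest, legs=7) → habitat is forest → Group A.

Group B, Group B, Group B, Group B, Group A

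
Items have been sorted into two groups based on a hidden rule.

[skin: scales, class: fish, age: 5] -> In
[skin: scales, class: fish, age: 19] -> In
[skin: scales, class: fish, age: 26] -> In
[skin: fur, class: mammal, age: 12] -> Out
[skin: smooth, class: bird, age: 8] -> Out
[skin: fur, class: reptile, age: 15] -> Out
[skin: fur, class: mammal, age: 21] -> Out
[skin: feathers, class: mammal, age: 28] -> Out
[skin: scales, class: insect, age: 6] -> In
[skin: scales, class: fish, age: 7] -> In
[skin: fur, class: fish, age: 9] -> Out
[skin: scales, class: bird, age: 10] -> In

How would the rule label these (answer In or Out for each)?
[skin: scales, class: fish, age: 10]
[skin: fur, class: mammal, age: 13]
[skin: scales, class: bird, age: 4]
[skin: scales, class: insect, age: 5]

In, Out, In, In

The common property of the 'In' items is: skin is scales. No 'Out' item has it.
[skin: scales, class: fish, age: 10] → skin is scales → In.
[skin: fur, class: mammal, age: 13] → skin is fur → Out.
[skin: scales, class: bird, age: 4] → skin is scales → In.
[skin: scales, class: insect, age: 5] → skin is scales → In.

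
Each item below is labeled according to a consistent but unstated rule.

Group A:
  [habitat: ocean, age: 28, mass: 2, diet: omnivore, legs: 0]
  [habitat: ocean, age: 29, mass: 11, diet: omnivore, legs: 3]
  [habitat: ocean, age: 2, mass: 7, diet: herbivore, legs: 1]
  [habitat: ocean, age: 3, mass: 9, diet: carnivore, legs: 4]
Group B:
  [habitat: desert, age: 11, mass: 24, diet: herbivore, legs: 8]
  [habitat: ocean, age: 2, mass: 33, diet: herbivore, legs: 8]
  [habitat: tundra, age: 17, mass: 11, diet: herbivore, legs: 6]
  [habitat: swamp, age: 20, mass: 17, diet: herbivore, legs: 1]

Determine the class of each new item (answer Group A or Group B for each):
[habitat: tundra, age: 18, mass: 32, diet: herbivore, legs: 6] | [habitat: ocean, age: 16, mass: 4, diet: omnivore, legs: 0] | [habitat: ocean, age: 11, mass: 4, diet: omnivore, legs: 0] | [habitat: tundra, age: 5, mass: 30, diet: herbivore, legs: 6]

Group B, Group A, Group A, Group B

Every 'Group A' example satisfies: habitat is ocean AND legs ≤ 4. None of the 'Group B' examples do.
[habitat: tundra, age: 18, mass: 32, diet: herbivore, legs: 6]: habitat is tundra, legs = 6 — does not fit, so Group B.
[habitat: ocean, age: 16, mass: 4, diet: omnivore, legs: 0]: habitat is ocean, legs = 0 — matches, so Group A.
[habitat: ocean, age: 11, mass: 4, diet: omnivore, legs: 0]: habitat is ocean, legs = 0 — matches, so Group A.
[habitat: tundra, age: 5, mass: 30, diet: herbivore, legs: 6]: habitat is tundra, legs = 6 — does not fit, so Group B.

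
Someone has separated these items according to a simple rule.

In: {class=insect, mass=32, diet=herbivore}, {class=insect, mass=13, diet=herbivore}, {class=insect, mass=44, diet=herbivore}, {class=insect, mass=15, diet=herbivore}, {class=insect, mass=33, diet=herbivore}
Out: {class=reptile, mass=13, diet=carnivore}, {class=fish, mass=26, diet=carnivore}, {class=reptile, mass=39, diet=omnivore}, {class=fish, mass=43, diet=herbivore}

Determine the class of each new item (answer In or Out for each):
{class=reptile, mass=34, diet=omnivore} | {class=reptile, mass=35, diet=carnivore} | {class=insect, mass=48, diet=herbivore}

The pattern is that an item is 'In' exactly when: class is insect.
{class=reptile, mass=34, diet=omnivore}: class is reptile — lacks this property, so Out. {class=reptile, mass=35, diet=carnivore}: class is reptile — lacks this property, so Out. {class=insect, mass=48, diet=herbivore}: class is insect — satisfies this, so In.

Out, Out, In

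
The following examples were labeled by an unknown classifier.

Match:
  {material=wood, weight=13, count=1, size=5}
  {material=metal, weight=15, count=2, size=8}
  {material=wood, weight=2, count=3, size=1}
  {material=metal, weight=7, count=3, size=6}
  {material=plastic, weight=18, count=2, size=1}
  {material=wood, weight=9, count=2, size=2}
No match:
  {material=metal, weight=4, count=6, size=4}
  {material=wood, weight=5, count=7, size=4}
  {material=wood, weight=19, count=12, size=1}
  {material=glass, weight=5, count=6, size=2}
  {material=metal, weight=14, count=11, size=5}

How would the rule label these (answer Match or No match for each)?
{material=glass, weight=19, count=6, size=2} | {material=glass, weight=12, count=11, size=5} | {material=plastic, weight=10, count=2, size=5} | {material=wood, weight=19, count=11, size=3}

A rule that fits every label: count ≤ 3 — true of each 'Match' example, false of each 'No match' one.
{material=glass, weight=19, count=6, size=2} → count = 6 → No match.
{material=glass, weight=12, count=11, size=5} → count = 11 → No match.
{material=plastic, weight=10, count=2, size=5} → count = 2 → Match.
{material=wood, weight=19, count=11, size=3} → count = 11 → No match.

No match, No match, Match, No match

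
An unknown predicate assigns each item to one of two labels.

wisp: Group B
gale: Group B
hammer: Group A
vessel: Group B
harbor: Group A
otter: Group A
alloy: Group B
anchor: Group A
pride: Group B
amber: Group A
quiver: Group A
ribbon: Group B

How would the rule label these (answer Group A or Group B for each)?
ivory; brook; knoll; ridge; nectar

Group B, Group B, Group B, Group B, Group A

All 'Group A' examples share one property — ends with 'r' — and every 'Group B' example lacks it.
ivory: ends with 'y' — does not pass, so Group B.
brook: ends with 'k' — does not pass, so Group B.
knoll: ends with 'l' — does not pass, so Group B.
ridge: ends with 'e' — does not pass, so Group B.
nectar: ends with 'r' — fits, so Group A.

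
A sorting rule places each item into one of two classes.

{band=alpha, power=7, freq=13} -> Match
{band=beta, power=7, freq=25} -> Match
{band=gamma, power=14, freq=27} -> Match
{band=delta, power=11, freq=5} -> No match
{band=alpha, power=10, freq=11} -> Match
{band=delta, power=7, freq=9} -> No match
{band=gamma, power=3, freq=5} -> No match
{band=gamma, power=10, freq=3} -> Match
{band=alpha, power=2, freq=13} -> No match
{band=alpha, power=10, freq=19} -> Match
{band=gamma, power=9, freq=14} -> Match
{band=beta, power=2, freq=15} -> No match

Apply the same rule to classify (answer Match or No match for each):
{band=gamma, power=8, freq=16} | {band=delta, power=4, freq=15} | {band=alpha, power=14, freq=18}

All 'Match' examples share one property — band is not delta AND power ≥ 7 — and every 'No match' example lacks it.

Match, No match, Match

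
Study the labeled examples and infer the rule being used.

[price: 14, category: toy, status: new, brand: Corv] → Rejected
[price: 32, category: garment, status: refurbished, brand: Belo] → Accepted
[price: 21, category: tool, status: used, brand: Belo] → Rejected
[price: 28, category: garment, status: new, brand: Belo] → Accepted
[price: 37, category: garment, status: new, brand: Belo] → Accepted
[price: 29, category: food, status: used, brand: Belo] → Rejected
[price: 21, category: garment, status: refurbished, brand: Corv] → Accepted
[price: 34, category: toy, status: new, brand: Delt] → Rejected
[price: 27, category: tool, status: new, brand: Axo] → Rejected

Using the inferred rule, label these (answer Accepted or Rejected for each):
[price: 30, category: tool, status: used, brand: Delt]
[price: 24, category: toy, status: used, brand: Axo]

Rejected, Rejected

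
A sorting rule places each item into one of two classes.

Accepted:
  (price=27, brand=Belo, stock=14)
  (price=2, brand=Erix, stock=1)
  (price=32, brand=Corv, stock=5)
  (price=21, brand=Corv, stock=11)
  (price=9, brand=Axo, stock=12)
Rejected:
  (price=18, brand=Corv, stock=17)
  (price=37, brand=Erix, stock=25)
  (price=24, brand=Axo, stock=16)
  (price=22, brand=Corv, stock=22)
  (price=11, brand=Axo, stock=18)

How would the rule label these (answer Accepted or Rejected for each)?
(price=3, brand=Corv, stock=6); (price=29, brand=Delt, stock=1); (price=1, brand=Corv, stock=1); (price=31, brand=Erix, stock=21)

Accepted, Accepted, Accepted, Rejected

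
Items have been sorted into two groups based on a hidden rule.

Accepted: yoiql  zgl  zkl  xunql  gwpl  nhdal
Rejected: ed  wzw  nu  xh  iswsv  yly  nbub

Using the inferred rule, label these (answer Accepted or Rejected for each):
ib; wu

Rejected, Rejected

Comparing the two groups points to one rule — ends with 'l'.
ib — ends with 'b', hence Rejected.
wu — ends with 'u', hence Rejected.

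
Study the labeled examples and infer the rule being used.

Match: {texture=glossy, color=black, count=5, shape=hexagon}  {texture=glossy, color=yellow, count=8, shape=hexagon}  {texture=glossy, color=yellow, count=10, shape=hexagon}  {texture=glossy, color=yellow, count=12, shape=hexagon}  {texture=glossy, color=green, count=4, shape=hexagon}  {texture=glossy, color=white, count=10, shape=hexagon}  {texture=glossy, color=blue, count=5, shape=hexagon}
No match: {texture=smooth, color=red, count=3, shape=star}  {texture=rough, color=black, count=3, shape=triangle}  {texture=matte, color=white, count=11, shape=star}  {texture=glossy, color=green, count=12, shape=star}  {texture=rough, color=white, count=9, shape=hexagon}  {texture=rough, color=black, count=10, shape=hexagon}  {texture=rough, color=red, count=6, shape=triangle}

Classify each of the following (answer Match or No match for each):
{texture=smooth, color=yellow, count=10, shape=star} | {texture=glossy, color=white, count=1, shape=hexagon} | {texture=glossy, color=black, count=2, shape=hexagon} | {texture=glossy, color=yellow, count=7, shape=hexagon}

No match, Match, Match, Match

The rule appears to be: shape is hexagon AND texture is glossy.
{texture=smooth, color=yellow, count=10, shape=star}: shape is star, texture is smooth, fails this test → No match.
{texture=glossy, color=white, count=1, shape=hexagon}: shape is hexagon, texture is glossy, passes → Match.
{texture=glossy, color=black, count=2, shape=hexagon}: shape is hexagon, texture is glossy, passes → Match.
{texture=glossy, color=yellow, count=7, shape=hexagon}: shape is hexagon, texture is glossy, passes → Match.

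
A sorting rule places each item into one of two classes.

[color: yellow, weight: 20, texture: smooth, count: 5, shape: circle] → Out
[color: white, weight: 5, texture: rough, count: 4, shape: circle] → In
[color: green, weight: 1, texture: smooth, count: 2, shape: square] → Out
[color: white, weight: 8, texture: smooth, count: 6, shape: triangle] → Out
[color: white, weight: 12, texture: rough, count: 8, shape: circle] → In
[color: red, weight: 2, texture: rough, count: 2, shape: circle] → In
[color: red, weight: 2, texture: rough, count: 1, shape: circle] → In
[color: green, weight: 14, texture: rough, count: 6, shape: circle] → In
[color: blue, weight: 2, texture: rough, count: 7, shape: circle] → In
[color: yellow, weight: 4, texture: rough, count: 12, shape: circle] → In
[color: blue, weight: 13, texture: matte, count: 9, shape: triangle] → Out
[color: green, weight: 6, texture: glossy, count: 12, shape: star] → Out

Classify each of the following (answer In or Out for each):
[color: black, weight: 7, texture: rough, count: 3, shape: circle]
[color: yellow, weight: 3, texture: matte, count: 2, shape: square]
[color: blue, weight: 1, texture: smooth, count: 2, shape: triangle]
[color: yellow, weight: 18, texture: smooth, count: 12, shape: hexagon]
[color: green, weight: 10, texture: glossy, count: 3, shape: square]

In, Out, Out, Out, Out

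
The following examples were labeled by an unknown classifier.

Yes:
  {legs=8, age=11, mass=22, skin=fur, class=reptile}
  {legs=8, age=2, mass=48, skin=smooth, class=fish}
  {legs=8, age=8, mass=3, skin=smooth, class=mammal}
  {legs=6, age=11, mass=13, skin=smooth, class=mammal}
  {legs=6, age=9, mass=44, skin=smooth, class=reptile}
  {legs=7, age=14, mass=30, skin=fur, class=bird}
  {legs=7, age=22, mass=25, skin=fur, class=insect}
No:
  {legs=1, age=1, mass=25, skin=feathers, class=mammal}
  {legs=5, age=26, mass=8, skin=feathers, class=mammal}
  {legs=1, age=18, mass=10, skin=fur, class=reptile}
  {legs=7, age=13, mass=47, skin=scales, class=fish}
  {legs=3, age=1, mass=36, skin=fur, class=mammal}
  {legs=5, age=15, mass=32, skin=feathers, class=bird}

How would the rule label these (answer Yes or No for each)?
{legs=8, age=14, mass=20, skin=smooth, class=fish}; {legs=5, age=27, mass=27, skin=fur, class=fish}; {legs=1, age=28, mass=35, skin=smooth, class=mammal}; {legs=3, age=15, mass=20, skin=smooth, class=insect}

Yes, No, No, No

The distinguishing property — legs ≥ 6 AND age ≠ 13 — holds for all the 'Yes' cases and none of the 'No' cases.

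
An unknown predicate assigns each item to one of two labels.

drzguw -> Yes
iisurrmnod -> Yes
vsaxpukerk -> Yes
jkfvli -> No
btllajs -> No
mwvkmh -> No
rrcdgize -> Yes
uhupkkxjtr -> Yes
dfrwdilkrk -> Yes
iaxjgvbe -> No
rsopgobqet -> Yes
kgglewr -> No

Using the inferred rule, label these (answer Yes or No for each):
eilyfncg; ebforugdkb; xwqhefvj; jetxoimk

One predicate separates the groups cleanly: even length AND contains 'r'.
eilyfncg: length 8, no 'r', lacks this property → No. ebforugdkb: length 10, has 'r', has this property → Yes. xwqhefvj: length 8, no 'r', lacks this property → No. jetxoimk: length 8, no 'r', lacks this property → No.

No, Yes, No, No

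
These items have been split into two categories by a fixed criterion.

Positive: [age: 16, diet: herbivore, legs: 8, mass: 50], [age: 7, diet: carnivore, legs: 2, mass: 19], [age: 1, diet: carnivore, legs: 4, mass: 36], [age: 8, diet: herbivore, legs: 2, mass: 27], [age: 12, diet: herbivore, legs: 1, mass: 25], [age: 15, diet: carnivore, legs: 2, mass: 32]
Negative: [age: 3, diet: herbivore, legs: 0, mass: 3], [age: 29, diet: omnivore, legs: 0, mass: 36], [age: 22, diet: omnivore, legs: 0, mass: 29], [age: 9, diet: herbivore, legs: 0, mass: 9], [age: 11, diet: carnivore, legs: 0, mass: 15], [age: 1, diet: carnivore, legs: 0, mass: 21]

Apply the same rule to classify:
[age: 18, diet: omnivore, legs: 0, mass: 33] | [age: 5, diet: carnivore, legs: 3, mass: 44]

'Positive' ⟺ legs ≥ 1.

Negative, Positive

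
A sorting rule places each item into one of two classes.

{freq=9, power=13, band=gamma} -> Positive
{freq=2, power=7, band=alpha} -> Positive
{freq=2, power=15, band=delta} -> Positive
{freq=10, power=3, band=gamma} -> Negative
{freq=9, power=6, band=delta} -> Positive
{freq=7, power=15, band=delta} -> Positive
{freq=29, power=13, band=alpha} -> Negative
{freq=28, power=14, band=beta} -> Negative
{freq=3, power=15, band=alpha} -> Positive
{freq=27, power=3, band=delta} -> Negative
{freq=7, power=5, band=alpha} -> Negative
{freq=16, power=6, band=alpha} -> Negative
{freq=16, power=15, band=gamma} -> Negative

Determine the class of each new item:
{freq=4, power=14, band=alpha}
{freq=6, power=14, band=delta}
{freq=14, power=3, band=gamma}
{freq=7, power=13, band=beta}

Positive, Positive, Negative, Positive

The rule appears to be: power ≥ 6 AND freq ≤ 9.
Positive: {freq=4, power=14, band=alpha}, since power = 14, freq = 4. Positive: {freq=6, power=14, band=delta}, since power = 14, freq = 6. Negative: {freq=14, power=3, band=gamma}, since power = 3, freq = 14. Positive: {freq=7, power=13, band=beta}, since power = 13, freq = 7.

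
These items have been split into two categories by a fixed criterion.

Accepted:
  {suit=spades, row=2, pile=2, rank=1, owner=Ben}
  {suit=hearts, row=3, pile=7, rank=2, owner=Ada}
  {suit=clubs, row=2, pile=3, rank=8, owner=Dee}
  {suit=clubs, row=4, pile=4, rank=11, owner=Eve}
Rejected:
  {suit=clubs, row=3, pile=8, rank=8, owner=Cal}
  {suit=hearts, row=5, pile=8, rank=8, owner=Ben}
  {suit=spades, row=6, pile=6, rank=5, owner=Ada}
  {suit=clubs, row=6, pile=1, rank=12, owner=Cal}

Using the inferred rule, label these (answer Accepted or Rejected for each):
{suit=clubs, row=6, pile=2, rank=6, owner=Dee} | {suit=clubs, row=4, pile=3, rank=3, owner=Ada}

Rejected, Accepted

All 'Accepted' examples share one property — row ≤ 4 AND pile ≤ 7 — and every 'Rejected' example lacks it.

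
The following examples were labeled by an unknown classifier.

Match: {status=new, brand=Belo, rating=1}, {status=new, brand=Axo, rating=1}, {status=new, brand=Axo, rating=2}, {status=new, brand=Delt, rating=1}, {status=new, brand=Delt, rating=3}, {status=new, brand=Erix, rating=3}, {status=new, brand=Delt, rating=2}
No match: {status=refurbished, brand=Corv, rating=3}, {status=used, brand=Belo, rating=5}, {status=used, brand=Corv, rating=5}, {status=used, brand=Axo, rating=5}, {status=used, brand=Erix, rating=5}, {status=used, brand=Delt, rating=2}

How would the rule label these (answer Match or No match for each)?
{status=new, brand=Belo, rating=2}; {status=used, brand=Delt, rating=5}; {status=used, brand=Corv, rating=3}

Match, No match, No match

Rule: status is new. This holds for each 'Match' example and fails for each 'No match' one.
{status=new, brand=Belo, rating=2}: status is new — fits, so Match. {status=used, brand=Delt, rating=5}: status is used — does not pass, so No match. {status=used, brand=Corv, rating=3}: status is used — does not pass, so No match.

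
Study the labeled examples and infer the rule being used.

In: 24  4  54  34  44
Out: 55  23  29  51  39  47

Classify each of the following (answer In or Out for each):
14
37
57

In, Out, Out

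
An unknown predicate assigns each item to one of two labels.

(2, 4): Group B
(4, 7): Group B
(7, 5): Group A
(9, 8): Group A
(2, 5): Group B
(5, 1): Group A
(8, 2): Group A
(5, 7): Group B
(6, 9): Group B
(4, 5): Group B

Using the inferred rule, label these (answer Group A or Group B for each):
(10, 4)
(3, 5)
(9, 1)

Group A, Group B, Group A

The classifier is using: first > second.
(10, 4): Group A (10 > 4).
(3, 5): Group B (3 < 5).
(9, 1): Group A (9 > 1).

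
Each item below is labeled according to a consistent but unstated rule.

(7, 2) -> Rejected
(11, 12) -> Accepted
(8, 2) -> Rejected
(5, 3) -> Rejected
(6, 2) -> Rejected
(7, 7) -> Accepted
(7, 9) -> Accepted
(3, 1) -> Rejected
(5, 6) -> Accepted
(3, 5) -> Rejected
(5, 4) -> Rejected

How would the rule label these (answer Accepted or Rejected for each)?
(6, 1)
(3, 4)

One predicate separates the groups cleanly: sum ≥ 11.
Rejected: (6, 1), since 6+1 = 7. Rejected: (3, 4), since 3+4 = 7.

Rejected, Rejected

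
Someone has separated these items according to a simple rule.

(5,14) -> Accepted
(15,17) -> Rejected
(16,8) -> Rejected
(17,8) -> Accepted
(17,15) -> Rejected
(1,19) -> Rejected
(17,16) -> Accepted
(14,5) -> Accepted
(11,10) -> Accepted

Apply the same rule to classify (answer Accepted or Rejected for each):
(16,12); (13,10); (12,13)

Rejected, Accepted, Accepted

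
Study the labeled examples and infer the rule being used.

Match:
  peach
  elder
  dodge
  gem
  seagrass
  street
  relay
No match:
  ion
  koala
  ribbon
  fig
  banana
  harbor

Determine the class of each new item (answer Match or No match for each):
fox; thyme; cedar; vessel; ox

No match, Match, Match, Match, No match

All 'Match' examples share one property — contains 'e' — and every 'No match' example lacks it.
fox: no 'e' — does not satisfy this, so No match.
thyme: has 'e' — satisfies this, so Match.
cedar: has 'e' — satisfies this, so Match.
vessel: has 'e' — satisfies this, so Match.
ox: no 'e' — does not satisfy this, so No match.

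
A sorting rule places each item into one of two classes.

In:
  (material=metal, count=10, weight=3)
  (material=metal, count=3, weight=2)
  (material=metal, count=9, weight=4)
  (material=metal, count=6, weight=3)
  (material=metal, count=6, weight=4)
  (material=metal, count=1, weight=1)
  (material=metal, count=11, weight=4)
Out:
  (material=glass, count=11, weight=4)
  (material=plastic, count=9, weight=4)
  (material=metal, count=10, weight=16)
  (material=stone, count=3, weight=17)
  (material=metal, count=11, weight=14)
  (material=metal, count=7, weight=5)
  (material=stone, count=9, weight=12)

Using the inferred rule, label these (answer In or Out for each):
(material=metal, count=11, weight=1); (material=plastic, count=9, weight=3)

In, Out

The simplest hypothesis consistent with all the labels is: material is metal AND weight ≤ 4.
(material=metal, count=11, weight=1): In (material is metal, weight = 1).
(material=plastic, count=9, weight=3): Out (material is plastic, weight = 3).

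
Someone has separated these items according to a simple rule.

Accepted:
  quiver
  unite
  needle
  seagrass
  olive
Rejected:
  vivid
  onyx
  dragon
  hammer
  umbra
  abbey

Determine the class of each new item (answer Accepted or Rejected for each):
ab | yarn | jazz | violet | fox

Every 'Accepted' example satisfies: has ≥ 3 vowels. None of the 'Rejected' examples do.
ab: 1 vowel, does not fit → Rejected.
yarn: 1 vowel, does not fit → Rejected.
jazz: 1 vowel, does not fit → Rejected.
violet: 3 vowels, has this property → Accepted.
fox: 1 vowel, does not fit → Rejected.

Rejected, Rejected, Rejected, Accepted, Rejected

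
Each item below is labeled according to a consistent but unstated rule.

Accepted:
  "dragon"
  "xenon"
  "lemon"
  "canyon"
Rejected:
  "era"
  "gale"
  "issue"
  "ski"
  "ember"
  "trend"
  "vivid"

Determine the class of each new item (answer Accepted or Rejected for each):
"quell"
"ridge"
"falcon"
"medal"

Rejected, Rejected, Accepted, Rejected

The common property of the 'Accepted' items is: contains 'o'. No 'Rejected' item has it.
"quell": Rejected (no 'o').
"ridge": Rejected (no 'o').
"falcon": Accepted (has 'o').
"medal": Rejected (no 'o').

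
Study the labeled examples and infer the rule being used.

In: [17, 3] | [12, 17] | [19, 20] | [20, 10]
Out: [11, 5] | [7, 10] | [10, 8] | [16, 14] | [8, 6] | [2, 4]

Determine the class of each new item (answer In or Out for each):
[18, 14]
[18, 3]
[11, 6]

In, In, Out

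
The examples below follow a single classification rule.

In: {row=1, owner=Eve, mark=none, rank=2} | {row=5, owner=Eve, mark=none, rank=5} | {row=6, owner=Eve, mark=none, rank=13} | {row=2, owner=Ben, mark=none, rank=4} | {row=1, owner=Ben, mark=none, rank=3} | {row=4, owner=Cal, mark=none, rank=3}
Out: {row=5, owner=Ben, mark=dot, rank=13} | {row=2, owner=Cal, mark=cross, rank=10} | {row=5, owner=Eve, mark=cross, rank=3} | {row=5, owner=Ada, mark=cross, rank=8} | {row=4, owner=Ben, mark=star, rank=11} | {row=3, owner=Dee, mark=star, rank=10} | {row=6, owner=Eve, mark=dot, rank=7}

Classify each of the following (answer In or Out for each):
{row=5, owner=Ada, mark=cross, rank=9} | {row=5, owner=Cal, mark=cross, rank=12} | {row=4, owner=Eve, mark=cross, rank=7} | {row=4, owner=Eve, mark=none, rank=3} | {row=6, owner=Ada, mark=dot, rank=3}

Out, Out, Out, In, Out

The rule appears to be: mark is none.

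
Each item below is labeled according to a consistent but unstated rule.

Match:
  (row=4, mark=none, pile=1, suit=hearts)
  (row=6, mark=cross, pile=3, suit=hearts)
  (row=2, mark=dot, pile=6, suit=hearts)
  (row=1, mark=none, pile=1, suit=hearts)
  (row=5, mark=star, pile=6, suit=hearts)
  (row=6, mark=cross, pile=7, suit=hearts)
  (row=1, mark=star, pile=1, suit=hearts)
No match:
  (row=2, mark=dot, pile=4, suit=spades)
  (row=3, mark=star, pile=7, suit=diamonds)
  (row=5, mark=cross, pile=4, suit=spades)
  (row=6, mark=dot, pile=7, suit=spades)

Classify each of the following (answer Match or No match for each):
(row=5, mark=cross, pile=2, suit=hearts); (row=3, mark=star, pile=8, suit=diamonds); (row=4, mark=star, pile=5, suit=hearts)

Match, No match, Match

The common property of the 'Match' items is: suit is hearts. No 'No match' item has it.
(row=5, mark=cross, pile=2, suit=hearts): Match (suit is hearts).
(row=3, mark=star, pile=8, suit=diamonds): No match (suit is diamonds).
(row=4, mark=star, pile=5, suit=hearts): Match (suit is hearts).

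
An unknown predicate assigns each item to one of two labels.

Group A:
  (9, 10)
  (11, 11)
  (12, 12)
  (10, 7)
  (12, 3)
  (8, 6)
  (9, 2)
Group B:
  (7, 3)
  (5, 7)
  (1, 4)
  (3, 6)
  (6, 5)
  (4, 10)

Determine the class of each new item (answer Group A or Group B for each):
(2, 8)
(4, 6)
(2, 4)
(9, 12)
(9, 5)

One predicate separates the groups cleanly: first ≥ 8.
(2, 8) — first 2, hence Group B. (4, 6) — first 4, hence Group B. (2, 4) — first 2, hence Group B. (9, 12) — first 9, hence Group A. (9, 5) — first 9, hence Group A.

Group B, Group B, Group B, Group A, Group A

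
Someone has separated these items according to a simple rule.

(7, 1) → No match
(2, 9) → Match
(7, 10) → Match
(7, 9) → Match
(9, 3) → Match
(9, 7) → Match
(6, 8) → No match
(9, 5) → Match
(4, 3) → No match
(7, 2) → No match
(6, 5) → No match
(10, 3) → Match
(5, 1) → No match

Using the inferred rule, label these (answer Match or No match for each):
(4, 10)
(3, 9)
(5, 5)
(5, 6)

Match, Match, No match, No match

The pattern is that an item is 'Match' exactly when: max ≥ 9.
(4, 10): max 10 — matches, so Match. (3, 9): max 9 — matches, so Match. (5, 5): max 5 — doesn't match, so No match. (5, 6): max 6 — doesn't match, so No match.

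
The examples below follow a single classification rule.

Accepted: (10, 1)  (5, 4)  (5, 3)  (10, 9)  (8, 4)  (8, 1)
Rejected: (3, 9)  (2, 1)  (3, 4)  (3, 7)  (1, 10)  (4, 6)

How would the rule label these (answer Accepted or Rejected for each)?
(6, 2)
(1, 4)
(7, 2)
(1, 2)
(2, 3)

The common property of the 'Accepted' items is: first ≥ 5. No 'Rejected' item has it.
(6, 2): first 6, passes → Accepted. (1, 4): first 1, doesn't qualify → Rejected. (7, 2): first 7, passes → Accepted. (1, 2): first 1, doesn't qualify → Rejected. (2, 3): first 2, doesn't qualify → Rejected.

Accepted, Rejected, Accepted, Rejected, Rejected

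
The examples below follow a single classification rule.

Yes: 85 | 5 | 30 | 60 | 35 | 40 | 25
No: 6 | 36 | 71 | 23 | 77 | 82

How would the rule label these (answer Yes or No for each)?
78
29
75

No, No, Yes

Comparing the two groups points to one rule — multiple of 5.
78: 78 = 5·15 + 3, doesn't qualify → No. 29: 29 = 5·5 + 4, doesn't qualify → No. 75: 75 = 5·15, fits → Yes.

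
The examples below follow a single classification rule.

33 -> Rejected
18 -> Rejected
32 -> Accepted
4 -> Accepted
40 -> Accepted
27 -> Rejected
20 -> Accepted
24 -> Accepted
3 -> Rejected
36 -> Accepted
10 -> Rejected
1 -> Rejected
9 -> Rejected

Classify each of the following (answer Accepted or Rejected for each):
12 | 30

Accepted, Rejected

The classifier is using: multiple of 4.
12 → 12 = 4·3 → Accepted.
30 → 30 = 4·7 + 2 → Rejected.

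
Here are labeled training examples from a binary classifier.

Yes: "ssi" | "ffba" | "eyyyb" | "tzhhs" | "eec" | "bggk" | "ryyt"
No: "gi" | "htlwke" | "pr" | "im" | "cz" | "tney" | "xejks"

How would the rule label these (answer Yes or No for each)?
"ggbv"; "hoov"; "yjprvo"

Yes, Yes, No

One predicate separates the groups cleanly: has a double letter.
"ggbv" — 'gg' doubled, hence Yes.
"hoov" — 'oo' doubled, hence Yes.
"yjprvo" — no doubled letter, hence No.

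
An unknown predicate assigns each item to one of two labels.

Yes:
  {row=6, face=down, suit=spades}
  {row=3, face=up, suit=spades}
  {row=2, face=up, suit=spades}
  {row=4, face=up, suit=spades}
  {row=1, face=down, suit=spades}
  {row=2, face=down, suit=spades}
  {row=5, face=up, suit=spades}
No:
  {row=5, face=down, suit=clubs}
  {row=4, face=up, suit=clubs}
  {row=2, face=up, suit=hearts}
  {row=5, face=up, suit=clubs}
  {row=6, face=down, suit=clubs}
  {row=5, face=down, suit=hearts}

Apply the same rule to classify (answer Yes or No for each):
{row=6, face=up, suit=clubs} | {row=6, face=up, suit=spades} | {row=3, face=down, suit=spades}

The pattern is that an item is 'Yes' exactly when: suit is spades.

No, Yes, Yes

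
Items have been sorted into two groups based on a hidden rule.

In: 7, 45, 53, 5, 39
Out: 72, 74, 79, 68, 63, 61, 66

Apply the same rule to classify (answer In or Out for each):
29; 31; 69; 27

In, In, Out, In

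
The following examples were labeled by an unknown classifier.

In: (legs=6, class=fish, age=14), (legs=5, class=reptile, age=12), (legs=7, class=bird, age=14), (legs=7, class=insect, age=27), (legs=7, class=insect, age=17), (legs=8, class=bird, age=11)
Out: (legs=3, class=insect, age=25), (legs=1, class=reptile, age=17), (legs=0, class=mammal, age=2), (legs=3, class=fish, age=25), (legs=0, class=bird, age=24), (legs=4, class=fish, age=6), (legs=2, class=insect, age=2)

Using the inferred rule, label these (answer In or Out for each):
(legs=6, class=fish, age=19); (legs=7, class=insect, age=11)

In, In

A rule that fits every label: legs ≥ 5 — true of each 'In' example, false of each 'Out' one.
(legs=6, class=fish, age=19): legs = 6, fits → In. (legs=7, class=insect, age=11): legs = 7, fits → In.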